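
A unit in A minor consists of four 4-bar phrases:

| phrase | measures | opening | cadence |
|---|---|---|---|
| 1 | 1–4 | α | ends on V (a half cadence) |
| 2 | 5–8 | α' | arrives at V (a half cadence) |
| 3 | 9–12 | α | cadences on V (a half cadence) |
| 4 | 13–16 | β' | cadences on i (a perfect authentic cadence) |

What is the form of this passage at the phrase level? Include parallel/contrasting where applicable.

Four phrases in two halves: the first half (measures 1–8) ends with a half cadence, the second (bars 9–16) with a perfect authentic cadence — a large antecedent–consequent pair, i.e. a double period.
Phrase 3 begins with the same material as phrase 1, making it parallel.

parallel double period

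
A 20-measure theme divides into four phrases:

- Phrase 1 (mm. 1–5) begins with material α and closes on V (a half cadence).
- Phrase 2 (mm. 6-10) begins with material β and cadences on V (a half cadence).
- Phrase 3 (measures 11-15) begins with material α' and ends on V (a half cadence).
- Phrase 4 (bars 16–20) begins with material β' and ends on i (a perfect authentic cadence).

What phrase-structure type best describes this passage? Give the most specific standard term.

Four phrases in two halves: the first half (bars 1-10) ends with a half cadence, the second (measures 11–20) with a perfect authentic cadence — a large antecedent–consequent pair, i.e. a double period.
Phrase 3 begins with the same material as phrase 1, making it parallel.

parallel double period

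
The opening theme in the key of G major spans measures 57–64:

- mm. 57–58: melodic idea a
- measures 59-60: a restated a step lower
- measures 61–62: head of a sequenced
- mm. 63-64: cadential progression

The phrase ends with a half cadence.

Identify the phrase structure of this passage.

sentence

Basic idea (mm. 57-58) + its repetition (mm. 59–60) form the presentation; fragmentation and cadence (bars 61–64) form the continuation — the 8-bar whole is a sentence.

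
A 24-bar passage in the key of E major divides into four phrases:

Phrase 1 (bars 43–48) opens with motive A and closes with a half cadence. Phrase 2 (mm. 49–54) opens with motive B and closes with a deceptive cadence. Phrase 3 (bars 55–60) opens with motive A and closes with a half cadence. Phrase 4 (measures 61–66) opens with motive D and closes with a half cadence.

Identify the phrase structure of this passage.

phrase group

Phrase 4 ends with a half cadence, no stronger than phrase 2's deceptive cadence, so the four phrases do not form a double period; nor do phrases 3–4 duplicate 1–2, so it is not a repeated period. With no phrase reaching a conclusive cadence, the passage is a phrase group.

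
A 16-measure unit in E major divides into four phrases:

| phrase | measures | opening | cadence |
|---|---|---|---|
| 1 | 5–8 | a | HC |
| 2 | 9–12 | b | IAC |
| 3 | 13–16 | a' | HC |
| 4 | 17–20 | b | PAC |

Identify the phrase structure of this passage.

Four phrases in two halves: the first half (mm. 5–12) ends with an imperfect authentic cadence, the second (mm. 13–20) with a perfect authentic cadence — a large antecedent–consequent pair, i.e. a double period.
Phrase 3 begins with the same material as phrase 1, making it parallel.

parallel double period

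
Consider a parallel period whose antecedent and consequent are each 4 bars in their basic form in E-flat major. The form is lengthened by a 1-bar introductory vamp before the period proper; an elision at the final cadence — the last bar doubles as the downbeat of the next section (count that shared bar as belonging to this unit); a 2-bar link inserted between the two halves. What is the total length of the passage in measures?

Basic parallel period: 4 + 4 = 8 bars.
8 (basic form) + 1 (introduction) + 2 (link) = 11.
The elision shares a bar with the next section but does not change this unit's count.

11 measures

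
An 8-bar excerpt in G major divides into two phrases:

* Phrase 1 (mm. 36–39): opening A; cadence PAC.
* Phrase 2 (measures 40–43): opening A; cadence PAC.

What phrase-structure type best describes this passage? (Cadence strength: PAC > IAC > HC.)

repeated phrase

Both phrases have the same opening (A) and the same cadence (perfect authentic cadence): the second is a restatement, not a consequent, so this is a repeated phrase rather than a period.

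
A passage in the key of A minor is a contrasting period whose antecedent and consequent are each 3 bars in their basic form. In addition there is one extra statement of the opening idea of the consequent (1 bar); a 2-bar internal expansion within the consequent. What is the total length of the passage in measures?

Basic contrasting period: 3 + 3 = 6 bars.
6 (basic form) + 1 (extra statement) + 2 (internal expansion) = 9.

9 measures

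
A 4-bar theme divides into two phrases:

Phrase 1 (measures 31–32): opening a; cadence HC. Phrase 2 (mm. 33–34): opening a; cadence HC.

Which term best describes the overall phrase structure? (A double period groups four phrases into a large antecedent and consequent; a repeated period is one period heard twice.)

repeated phrase

Both phrases have the same opening (a) and the same cadence (half cadence): the second is a restatement, not a consequent, so this is a repeated phrase rather than a period.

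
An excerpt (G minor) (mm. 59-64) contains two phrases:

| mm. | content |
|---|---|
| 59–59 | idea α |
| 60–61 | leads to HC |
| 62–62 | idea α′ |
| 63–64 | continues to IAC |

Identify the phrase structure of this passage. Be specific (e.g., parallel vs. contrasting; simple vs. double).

Phrase 1 ends with a half cadence (weaker) and phrase 2 with an imperfect authentic cadence (stronger): antecedent + consequent = a period.
The two phrases open with the same material (α / α′), so the period is parallel.

parallel period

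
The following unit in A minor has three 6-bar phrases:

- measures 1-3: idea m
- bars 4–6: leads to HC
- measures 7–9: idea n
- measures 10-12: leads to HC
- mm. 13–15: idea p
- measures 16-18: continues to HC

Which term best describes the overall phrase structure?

The final phrase closes with a half cadence, which is not stronger than the preceding half cadence; the 3 phrases lack an overall antecedent–consequent design and so form a phrase group.

phrase group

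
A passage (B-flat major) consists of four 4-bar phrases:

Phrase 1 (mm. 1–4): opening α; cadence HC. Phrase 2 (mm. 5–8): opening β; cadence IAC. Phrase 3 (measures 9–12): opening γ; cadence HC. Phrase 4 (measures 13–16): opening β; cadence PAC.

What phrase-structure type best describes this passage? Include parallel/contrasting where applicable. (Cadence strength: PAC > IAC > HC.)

Four phrases in two halves: the first half (bars 1-8) ends with an imperfect authentic cadence, the second (bars 9–16) with a perfect authentic cadence — a large antecedent–consequent pair, i.e. a double period.
Phrase 3 begins with different material from phrase 1, making it contrasting.

contrasting double period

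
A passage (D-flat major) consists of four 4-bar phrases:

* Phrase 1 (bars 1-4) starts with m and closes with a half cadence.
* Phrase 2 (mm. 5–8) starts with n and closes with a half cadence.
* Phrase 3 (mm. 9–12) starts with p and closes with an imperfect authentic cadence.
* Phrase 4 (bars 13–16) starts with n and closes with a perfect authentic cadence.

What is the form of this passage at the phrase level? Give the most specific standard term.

Four phrases in two halves: the first half (measures 1–8) ends with a half cadence, the second (mm. 9–16) with a perfect authentic cadence — a large antecedent–consequent pair, i.e. a double period.
Phrase 3 begins with different material from phrase 1, making it contrasting.

contrasting double period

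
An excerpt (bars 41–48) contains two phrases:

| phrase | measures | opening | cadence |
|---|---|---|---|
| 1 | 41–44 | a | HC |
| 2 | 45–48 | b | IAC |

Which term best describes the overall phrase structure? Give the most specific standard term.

contrasting period

Phrase 1 ends with a half cadence (weaker) and phrase 2 with an imperfect authentic cadence (stronger): antecedent + consequent = a period.
The two phrases open with different material (a / b), so the period is contrasting.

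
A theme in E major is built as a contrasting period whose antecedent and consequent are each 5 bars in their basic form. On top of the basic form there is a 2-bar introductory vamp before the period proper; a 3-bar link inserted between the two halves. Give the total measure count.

Basic contrasting period: 5 + 5 = 10 bars.
10 (basic form) + 2 (introduction) + 3 (link) = 15.

15 measures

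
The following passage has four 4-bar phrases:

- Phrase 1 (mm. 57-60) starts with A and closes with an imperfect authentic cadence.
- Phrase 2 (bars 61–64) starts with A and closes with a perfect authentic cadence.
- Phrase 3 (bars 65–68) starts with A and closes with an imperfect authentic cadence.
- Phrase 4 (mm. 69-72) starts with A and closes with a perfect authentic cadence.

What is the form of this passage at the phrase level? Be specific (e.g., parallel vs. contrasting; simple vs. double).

The cadence pattern IAC–PAC–IAC–PAC is weak–strong twice, and phrases 3–4 restate phrases 1–2: a period heard twice, not a double period (which would end weakly at phrase 2).

repeated period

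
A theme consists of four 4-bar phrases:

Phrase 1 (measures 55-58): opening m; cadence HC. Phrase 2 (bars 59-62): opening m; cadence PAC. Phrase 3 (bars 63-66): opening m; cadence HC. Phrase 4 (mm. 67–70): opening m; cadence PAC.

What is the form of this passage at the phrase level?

The cadence pattern HC–PAC–HC–PAC is weak–strong twice, and phrases 3–4 restate phrases 1–2: a period heard twice, not a double period (which would end weakly at phrase 2).

repeated period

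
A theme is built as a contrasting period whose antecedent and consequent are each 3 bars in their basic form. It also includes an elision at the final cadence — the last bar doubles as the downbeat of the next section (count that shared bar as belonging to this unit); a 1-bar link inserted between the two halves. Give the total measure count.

Basic contrasting period: 3 + 3 = 6 bars.
6 (basic form) + 1 (link) = 7.
The elision shares a bar with the next section but does not change this unit's count.

7 measures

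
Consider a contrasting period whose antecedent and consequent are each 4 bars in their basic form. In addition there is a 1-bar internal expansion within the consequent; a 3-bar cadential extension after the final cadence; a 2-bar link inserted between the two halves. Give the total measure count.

14 measures

Basic contrasting period: 4 + 4 = 8 bars.
8 (basic form) + 1 (internal expansion) + 3 (cadential extension) + 2 (link) = 14.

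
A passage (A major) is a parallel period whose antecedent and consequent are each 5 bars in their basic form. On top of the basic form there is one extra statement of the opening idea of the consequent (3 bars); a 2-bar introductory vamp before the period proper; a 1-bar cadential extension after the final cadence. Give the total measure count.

Basic parallel period: 5 + 5 = 10 bars.
10 (basic form) + 3 (extra statement) + 2 (introduction) + 1 (cadential extension) = 16.

16 measures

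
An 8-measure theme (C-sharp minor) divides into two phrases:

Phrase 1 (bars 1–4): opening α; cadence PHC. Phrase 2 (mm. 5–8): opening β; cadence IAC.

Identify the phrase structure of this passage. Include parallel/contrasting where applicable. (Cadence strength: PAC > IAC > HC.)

contrasting period

Phrase 1 ends with a Phrygian half cadence (weaker) and phrase 2 with an imperfect authentic cadence (stronger): antecedent + consequent = a period.
The two phrases open with different material (α / β), so the period is contrasting.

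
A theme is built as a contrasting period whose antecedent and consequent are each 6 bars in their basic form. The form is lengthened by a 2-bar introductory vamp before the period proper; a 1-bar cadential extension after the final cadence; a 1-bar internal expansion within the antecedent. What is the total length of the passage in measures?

Basic contrasting period: 6 + 6 = 12 bars.
12 (basic form) + 2 (introduction) + 1 (cadential extension) + 1 (internal expansion) = 16.

16 measures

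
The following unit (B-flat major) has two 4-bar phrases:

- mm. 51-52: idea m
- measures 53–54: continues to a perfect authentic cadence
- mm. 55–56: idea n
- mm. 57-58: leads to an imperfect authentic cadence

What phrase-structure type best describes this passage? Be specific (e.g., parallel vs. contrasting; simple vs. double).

phrase group

The second phrase closes with an imperfect authentic cadence, which is not stronger than the first phrase's perfect authentic cadence; without a weak→strong cadential pair there is no antecedent–consequent relationship, so this is a phrase group rather than a period.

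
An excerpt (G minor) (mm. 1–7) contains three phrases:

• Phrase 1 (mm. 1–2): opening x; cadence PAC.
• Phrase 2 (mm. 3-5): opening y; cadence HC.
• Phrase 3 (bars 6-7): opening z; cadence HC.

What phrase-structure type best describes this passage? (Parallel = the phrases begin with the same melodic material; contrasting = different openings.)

phrase group

The final phrase closes with a half cadence, which is not stronger than the preceding half cadence; the 3 phrases lack an overall antecedent–consequent design and so form a phrase group.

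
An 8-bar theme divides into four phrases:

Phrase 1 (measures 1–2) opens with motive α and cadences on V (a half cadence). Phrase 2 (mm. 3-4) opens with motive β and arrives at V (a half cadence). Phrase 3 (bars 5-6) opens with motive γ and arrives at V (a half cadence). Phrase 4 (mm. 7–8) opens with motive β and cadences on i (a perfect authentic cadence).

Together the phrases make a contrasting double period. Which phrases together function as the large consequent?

phrases 3 and 4

In a double period the first pair of phrases (ending half cadence) is the large antecedent and the second pair (ending perfect authentic cadence) is the large consequent; the consequent is phrases 3 and 4.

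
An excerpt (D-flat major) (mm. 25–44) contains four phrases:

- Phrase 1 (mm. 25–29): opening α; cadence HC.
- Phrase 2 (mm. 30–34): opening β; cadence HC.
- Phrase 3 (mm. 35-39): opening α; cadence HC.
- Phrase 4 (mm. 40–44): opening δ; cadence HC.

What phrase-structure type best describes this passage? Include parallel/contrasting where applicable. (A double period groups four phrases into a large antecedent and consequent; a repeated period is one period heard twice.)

phrase group

Phrase 4 ends with a half cadence, no stronger than phrase 2's half cadence, so the four phrases do not form a double period; nor do phrases 3–4 duplicate 1–2, so it is not a repeated period. With no phrase reaching a conclusive cadence, the passage is a phrase group.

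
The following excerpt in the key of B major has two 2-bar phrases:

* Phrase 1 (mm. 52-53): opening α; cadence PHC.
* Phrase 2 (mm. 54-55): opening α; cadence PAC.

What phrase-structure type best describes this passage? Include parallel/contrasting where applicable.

Phrase 1 ends with a Phrygian half cadence (weaker) and phrase 2 with a perfect authentic cadence (stronger): antecedent + consequent = a period.
The two phrases open with the same material (α / α), so the period is parallel.

parallel period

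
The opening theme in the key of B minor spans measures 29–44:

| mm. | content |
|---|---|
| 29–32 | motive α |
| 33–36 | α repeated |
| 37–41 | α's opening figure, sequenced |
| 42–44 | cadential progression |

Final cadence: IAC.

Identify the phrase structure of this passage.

sentence

Basic idea (measures 29–32) + its repetition (bars 33–36) form the presentation; fragmentation and cadence (mm. 37-44) form the continuation — the 16-bar whole is a sentence.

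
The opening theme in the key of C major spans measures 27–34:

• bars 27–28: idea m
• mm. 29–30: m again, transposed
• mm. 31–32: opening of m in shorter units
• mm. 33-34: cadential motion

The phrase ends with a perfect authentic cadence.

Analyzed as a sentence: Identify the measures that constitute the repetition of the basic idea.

measures 29–30

The presentation of a sentence is the basic idea (mm. 27–28) plus its repetition (mm. 29–30); the repetition of the basic idea is therefore bars 29–30.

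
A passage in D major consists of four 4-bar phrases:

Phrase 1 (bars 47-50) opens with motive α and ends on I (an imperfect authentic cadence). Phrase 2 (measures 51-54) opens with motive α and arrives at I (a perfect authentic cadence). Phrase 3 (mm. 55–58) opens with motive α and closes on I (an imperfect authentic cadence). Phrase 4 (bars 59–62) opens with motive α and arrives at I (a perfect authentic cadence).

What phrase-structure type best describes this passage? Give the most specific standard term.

The cadence pattern IAC–PAC–IAC–PAC is weak–strong twice, and phrases 3–4 restate phrases 1–2: a period heard twice, not a double period (which would end weakly at phrase 2).

repeated period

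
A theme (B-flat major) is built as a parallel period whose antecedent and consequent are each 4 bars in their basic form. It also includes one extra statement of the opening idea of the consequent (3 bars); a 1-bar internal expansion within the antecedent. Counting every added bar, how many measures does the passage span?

12 measures

Basic parallel period: 4 + 4 = 8 bars.
8 (basic form) + 3 (extra statement) + 1 (internal expansion) = 12.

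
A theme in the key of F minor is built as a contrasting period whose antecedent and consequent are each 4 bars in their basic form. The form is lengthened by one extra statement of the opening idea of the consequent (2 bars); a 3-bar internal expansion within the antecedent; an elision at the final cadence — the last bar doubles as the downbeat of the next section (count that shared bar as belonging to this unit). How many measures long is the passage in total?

13 measures

Basic contrasting period: 4 + 4 = 8 bars.
8 (basic form) + 2 (extra statement) + 3 (internal expansion) = 13.
The elision shares a bar with the next section but does not change this unit's count.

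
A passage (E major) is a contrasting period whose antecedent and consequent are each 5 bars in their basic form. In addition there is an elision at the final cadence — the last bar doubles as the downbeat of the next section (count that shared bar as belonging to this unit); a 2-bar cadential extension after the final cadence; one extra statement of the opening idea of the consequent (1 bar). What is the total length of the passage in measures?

Basic contrasting period: 5 + 5 = 10 bars.
10 (basic form) + 2 (cadential extension) + 1 (extra statement) = 13.
The elision shares a bar with the next section but does not change this unit's count.

13 measures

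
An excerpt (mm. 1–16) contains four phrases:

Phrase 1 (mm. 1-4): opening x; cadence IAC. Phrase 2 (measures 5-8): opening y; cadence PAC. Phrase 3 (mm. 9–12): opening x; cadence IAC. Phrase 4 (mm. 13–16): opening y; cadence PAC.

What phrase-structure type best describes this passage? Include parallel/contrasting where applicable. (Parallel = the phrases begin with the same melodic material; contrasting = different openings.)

repeated period

The cadence pattern IAC–PAC–IAC–PAC is weak–strong twice, and phrases 3–4 restate phrases 1–2: a period heard twice, not a double period (which would end weakly at phrase 2).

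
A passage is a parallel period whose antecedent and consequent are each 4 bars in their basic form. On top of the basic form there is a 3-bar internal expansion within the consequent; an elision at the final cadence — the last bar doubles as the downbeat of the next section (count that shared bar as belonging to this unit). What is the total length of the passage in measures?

Basic parallel period: 4 + 4 = 8 bars.
8 (basic form) + 3 (internal expansion) = 11.
The elision shares a bar with the next section but does not change this unit's count.

11 measures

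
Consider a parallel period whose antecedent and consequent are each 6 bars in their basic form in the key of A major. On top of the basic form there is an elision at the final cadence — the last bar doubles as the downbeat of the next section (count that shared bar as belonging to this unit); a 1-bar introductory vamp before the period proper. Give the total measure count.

13 measures

Basic parallel period: 6 + 6 = 12 bars.
12 (basic form) + 1 (introduction) = 13.
The elision shares a bar with the next section but does not change this unit's count.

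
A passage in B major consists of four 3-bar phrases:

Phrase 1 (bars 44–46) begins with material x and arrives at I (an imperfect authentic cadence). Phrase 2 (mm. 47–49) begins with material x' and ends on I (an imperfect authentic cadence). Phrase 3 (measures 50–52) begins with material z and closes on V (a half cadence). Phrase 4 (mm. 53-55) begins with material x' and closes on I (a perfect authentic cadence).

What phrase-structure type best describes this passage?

Four phrases in two halves: the first half (measures 44–49) ends with an imperfect authentic cadence, the second (mm. 50-55) with a perfect authentic cadence — a large antecedent–consequent pair, i.e. a double period.
Phrase 3 begins with different material from phrase 1, making it contrasting.

contrasting double period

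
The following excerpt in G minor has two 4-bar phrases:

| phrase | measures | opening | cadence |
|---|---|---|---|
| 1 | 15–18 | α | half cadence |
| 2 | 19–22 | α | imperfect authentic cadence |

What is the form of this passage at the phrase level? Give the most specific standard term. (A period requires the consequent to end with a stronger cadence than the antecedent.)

Phrase 1 ends with a half cadence (weaker) and phrase 2 with an imperfect authentic cadence (stronger): antecedent + consequent = a period.
The two phrases open with the same material (α / α), so the period is parallel.

parallel period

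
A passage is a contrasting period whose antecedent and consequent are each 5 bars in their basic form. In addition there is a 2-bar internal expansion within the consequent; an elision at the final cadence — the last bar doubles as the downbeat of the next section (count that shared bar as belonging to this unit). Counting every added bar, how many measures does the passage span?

12 measures

Basic contrasting period: 5 + 5 = 10 bars.
10 (basic form) + 2 (internal expansion) = 12.
The elision shares a bar with the next section but does not change this unit's count.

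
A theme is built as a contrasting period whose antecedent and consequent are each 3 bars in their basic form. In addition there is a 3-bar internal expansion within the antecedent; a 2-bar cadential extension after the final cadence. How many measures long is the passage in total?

11 measures

Basic contrasting period: 3 + 3 = 6 bars.
6 (basic form) + 3 (internal expansion) + 2 (cadential extension) = 11.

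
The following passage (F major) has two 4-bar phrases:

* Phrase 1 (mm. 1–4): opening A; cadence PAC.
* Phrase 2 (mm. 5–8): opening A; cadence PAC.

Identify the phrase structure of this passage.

repeated phrase

Both phrases have the same opening (A) and the same cadence (perfect authentic cadence): the second is a restatement, not a consequent, so this is a repeated phrase rather than a period.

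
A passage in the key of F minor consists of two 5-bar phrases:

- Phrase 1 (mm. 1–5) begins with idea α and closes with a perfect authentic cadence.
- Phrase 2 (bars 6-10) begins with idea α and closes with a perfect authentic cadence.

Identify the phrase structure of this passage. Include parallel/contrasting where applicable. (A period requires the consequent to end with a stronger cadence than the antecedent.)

Both phrases have the same opening (α) and the same cadence (perfect authentic cadence): the second is a restatement, not a consequent, so this is a repeated phrase rather than a period.

repeated phrase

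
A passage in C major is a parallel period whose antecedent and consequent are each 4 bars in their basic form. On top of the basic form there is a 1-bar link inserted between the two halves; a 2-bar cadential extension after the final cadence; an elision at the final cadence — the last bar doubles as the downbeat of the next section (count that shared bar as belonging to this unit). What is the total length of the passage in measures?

11 measures

Basic parallel period: 4 + 4 = 8 bars.
8 (basic form) + 1 (link) + 2 (cadential extension) = 11.
The elision shares a bar with the next section but does not change this unit's count.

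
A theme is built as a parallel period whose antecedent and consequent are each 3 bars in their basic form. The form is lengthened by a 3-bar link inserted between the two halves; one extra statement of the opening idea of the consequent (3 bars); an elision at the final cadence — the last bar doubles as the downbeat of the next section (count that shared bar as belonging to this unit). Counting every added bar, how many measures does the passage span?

Basic parallel period: 3 + 3 = 6 bars.
6 (basic form) + 3 (link) + 3 (extra statement) = 12.
The elision shares a bar with the next section but does not change this unit's count.

12 measures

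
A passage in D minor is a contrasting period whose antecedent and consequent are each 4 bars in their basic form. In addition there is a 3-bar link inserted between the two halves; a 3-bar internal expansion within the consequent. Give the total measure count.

Basic contrasting period: 4 + 4 = 8 bars.
8 (basic form) + 3 (link) + 3 (internal expansion) = 14.

14 measures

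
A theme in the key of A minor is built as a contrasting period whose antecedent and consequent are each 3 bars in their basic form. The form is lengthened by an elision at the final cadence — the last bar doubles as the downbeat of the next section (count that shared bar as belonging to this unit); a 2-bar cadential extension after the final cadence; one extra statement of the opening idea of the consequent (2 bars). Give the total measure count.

Basic contrasting period: 3 + 3 = 6 bars.
6 (basic form) + 2 (cadential extension) + 2 (extra statement) = 10.
The elision shares a bar with the next section but does not change this unit's count.

10 measures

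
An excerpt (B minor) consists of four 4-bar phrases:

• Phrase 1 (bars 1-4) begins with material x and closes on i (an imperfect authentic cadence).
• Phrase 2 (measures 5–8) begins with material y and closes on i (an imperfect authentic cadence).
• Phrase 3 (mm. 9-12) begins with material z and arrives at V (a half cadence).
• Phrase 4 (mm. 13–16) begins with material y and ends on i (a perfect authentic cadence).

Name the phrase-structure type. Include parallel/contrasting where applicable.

contrasting double period

Four phrases in two halves: the first half (measures 1–8) ends with an imperfect authentic cadence, the second (bars 9–16) with a perfect authentic cadence — a large antecedent–consequent pair, i.e. a double period.
Phrase 3 begins with different material from phrase 1, making it contrasting.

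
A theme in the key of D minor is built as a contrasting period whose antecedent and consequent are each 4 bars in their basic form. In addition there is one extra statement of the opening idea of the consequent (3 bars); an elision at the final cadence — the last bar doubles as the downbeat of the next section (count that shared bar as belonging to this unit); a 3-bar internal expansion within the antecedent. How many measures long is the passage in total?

14 measures

Basic contrasting period: 4 + 4 = 8 bars.
8 (basic form) + 3 (extra statement) + 3 (internal expansion) = 14.
The elision shares a bar with the next section but does not change this unit's count.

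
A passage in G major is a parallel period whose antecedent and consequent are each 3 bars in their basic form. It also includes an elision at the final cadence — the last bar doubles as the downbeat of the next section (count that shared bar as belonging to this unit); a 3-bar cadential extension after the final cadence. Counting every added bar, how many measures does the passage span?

9 measures

Basic parallel period: 3 + 3 = 6 bars.
6 (basic form) + 3 (cadential extension) = 9.
The elision shares a bar with the next section but does not change this unit's count.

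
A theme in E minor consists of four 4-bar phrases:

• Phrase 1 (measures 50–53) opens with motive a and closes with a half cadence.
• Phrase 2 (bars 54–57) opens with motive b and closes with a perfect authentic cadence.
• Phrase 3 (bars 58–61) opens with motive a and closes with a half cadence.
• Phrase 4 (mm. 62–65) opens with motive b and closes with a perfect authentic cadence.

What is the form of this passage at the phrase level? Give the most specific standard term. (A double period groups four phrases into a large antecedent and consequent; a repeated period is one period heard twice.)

The cadence pattern HC–PAC–HC–PAC is weak–strong twice, and phrases 3–4 restate phrases 1–2: a period heard twice, not a double period (which would end weakly at phrase 2).

repeated period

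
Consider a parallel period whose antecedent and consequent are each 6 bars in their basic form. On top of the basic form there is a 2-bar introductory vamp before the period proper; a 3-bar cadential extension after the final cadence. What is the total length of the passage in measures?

Basic parallel period: 6 + 6 = 12 bars.
12 (basic form) + 2 (introduction) + 3 (cadential extension) = 17.

17 measures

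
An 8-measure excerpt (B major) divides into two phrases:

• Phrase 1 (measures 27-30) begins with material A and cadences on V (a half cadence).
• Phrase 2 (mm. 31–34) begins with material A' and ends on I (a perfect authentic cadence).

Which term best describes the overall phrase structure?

Phrase 1 ends with a half cadence (weaker) and phrase 2 with a perfect authentic cadence (stronger): antecedent + consequent = a period.
The two phrases open with the same material (A / A'), so the period is parallel.

parallel period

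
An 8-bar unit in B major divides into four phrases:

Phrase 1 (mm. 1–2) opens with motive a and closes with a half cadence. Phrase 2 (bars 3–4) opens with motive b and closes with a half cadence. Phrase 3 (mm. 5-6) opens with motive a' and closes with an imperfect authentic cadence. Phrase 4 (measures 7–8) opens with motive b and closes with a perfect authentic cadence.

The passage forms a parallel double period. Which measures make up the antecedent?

measures 1–4

In a double period the four phrases pair into a large antecedent (phrases 1–2, ending half cadence) and a large consequent (phrases 3–4, ending perfect authentic cadence). The antecedent spans mm. 1–4.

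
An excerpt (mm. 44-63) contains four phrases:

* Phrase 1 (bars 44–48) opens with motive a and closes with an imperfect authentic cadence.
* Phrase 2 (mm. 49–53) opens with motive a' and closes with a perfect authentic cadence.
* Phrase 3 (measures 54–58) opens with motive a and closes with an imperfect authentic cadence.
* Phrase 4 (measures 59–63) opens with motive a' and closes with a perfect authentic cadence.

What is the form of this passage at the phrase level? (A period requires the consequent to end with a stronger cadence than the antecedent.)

repeated period

The cadence pattern IAC–PAC–IAC–PAC is weak–strong twice, and phrases 3–4 restate phrases 1–2: a period heard twice, not a double period (which would end weakly at phrase 2).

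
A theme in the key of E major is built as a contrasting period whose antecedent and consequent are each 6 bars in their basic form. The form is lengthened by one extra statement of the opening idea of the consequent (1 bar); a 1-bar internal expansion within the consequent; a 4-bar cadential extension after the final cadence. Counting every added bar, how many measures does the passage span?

Basic contrasting period: 6 + 6 = 12 bars.
12 (basic form) + 1 (extra statement) + 1 (internal expansion) + 4 (cadential extension) = 18.

18 measures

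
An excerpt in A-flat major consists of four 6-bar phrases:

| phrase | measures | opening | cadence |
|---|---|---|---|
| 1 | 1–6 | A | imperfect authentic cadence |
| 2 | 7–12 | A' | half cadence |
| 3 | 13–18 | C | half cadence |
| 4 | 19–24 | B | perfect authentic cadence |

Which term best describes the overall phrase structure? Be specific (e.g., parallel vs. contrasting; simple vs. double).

Four phrases in two halves: the first half (mm. 1–12) ends with a half cadence, the second (bars 13–24) with a perfect authentic cadence — a large antecedent–consequent pair, i.e. a double period.
Phrase 3 begins with different material from phrase 1, making it contrasting.

contrasting double period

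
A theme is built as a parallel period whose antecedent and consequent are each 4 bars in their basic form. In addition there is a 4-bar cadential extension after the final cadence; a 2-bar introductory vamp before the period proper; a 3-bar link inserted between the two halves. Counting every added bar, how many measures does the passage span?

Basic parallel period: 4 + 4 = 8 bars.
8 (basic form) + 4 (cadential extension) + 2 (introduction) + 3 (link) = 17.

17 measures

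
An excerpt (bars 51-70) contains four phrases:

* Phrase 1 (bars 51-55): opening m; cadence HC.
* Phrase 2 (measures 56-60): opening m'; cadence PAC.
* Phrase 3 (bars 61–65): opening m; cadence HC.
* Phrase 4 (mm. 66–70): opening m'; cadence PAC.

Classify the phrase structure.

repeated period

The cadence pattern HC–PAC–HC–PAC is weak–strong twice, and phrases 3–4 restate phrases 1–2: a period heard twice, not a double period (which would end weakly at phrase 2).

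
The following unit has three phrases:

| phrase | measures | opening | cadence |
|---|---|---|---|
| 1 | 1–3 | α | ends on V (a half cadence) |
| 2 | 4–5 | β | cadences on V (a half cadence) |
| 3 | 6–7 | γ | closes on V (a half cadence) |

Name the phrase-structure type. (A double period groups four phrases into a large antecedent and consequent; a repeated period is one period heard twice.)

phrase group

The final phrase closes with a half cadence, which is not stronger than the preceding half cadence; the 3 phrases lack an overall antecedent–consequent design and so form a phrase group.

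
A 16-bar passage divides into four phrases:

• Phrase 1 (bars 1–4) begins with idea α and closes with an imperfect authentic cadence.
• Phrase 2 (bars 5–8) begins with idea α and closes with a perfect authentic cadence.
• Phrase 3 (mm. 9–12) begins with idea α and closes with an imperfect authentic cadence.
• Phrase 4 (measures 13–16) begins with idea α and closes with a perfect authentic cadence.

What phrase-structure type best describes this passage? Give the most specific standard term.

The cadence pattern IAC–PAC–IAC–PAC is weak–strong twice, and phrases 3–4 restate phrases 1–2: a period heard twice, not a double period (which would end weakly at phrase 2).

repeated period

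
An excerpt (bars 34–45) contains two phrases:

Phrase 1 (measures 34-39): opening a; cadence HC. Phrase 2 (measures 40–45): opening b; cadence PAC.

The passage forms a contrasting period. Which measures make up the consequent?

The antecedent is the phrase ending with the weaker cadence (half cadence, phrase 1) and the consequent the one ending more conclusively (perfect authentic cadence, phrase 2); the consequent is mm. 40–45.

measures 40–45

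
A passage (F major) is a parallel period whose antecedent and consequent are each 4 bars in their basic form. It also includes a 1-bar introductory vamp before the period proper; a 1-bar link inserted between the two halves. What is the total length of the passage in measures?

10 measures

Basic parallel period: 4 + 4 = 8 bars.
8 (basic form) + 1 (introduction) + 1 (link) = 10.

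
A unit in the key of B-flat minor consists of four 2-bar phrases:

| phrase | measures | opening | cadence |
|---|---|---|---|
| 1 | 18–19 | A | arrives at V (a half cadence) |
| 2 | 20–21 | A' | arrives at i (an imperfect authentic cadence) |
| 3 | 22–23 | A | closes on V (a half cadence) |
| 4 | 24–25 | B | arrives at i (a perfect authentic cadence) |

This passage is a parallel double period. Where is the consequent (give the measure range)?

In a double period the four phrases pair into a large antecedent (phrases 1–2, ending imperfect authentic cadence) and a large consequent (phrases 3–4, ending perfect authentic cadence). The consequent spans mm. 22–25.

measures 22–25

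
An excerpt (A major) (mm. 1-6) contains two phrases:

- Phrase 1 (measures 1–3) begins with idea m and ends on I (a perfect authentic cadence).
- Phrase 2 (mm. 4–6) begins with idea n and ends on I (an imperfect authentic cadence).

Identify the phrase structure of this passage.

The second phrase closes with an imperfect authentic cadence, which is not stronger than the first phrase's perfect authentic cadence; without a weak→strong cadential pair there is no antecedent–consequent relationship, so this is a phrase group rather than a period.

phrase group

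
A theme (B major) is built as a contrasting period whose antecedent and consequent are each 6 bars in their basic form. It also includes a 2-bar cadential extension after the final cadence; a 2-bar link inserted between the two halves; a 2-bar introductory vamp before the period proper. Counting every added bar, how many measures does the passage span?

Basic contrasting period: 6 + 6 = 12 bars.
12 (basic form) + 2 (cadential extension) + 2 (link) + 2 (introduction) = 18.

18 measures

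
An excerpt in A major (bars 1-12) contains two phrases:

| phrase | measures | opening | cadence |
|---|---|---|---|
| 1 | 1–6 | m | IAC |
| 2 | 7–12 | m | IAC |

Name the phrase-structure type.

repeated phrase

Both phrases have the same opening (m) and the same cadence (imperfect authentic cadence): the second is a restatement, not a consequent, so this is a repeated phrase rather than a period.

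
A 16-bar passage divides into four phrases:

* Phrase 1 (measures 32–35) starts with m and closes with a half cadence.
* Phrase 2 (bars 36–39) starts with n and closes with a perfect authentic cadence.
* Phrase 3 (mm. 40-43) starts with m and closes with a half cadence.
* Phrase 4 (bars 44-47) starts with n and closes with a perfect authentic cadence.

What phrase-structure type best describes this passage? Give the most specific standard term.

repeated period

The cadence pattern HC–PAC–HC–PAC is weak–strong twice, and phrases 3–4 restate phrases 1–2: a period heard twice, not a double period (which would end weakly at phrase 2).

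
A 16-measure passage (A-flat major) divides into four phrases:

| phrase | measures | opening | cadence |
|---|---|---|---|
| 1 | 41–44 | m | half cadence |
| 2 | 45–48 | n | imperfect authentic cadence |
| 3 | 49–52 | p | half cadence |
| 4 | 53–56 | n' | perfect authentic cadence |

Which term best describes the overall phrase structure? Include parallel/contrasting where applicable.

Four phrases in two halves: the first half (bars 41–48) ends with an imperfect authentic cadence, the second (mm. 49–56) with a perfect authentic cadence — a large antecedent–consequent pair, i.e. a double period.
Phrase 3 begins with different material from phrase 1, making it contrasting.

contrasting double period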